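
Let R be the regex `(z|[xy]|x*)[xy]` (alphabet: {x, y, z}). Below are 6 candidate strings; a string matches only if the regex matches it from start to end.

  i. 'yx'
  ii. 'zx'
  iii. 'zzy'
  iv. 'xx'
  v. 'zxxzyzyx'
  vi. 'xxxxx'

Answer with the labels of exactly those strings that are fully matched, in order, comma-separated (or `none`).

i, ii, iv, vi

i. 'yx' → match
ii. 'zx' → match
iii. 'zzy' → no match
iv. 'xx' → match
v. 'zxxzyzyx' → no match
vi. 'xxxxx' → match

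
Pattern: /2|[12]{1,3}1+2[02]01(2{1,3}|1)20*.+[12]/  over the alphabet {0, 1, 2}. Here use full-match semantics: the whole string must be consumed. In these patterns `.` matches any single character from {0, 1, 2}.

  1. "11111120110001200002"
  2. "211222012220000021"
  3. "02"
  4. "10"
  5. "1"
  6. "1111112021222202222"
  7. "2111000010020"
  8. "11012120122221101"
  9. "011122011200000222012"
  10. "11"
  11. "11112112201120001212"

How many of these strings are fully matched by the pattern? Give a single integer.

1 → no match
2 → no match
3. "02" → no match
4. "10" → no match
5. "1" → no match
6 → no match
7 → no match
8 → no match
9 → no match
10. "11" → no match
11 → no match
Total matched: 0

0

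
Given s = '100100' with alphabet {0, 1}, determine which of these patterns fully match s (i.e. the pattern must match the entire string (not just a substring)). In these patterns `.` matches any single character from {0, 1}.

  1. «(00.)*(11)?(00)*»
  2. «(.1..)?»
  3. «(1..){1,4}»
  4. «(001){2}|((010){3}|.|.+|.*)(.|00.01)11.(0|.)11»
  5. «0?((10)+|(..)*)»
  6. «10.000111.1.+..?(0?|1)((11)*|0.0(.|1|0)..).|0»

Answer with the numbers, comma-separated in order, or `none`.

3, 5

1 → no match
2 → no match
3 → match
4 → no match
5 → match
6 → no match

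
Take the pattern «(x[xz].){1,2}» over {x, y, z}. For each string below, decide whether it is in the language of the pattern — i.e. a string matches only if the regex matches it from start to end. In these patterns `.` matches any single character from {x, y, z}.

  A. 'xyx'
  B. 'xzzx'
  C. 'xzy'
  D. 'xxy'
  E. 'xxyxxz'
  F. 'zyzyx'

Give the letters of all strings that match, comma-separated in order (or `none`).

A → no match
B → no match
C → match
D → match
E → match
F → no match — must start with 'x'

C, D, E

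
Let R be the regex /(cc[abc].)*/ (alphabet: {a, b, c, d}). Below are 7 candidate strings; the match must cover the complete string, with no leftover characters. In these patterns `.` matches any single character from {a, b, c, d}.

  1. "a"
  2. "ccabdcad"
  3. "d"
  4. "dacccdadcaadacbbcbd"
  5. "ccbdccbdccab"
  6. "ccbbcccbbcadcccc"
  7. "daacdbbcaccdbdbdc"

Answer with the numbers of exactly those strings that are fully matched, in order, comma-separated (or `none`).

5

1. "a" → no match
2. "ccabdcad" → no match
3. "d" → no match
4 → no match
5. "ccbdccbdccab" → match
6 → no match
7 → no match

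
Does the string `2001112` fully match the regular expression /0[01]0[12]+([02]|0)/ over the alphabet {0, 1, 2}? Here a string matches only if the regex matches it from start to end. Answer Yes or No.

Every match must start with `0`, but `2001112` does not.

No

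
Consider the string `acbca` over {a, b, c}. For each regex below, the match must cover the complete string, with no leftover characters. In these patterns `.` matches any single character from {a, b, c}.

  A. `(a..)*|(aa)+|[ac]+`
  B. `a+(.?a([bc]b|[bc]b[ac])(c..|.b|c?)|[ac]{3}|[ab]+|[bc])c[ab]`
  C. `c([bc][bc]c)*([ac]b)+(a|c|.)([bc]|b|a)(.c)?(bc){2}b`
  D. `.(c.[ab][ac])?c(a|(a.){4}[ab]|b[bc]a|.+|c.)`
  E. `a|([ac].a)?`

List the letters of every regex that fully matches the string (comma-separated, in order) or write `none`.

D

A → no match
B → no match
C → no match — must start with `c`
D → match
E → no match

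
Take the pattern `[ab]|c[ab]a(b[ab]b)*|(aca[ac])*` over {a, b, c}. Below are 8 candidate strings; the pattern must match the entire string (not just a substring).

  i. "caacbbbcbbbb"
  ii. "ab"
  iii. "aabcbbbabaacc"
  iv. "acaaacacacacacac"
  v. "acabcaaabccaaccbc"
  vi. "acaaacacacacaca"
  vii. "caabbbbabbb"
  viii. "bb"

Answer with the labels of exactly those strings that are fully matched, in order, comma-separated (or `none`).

i → no match
ii → no match
iii → no match
iv → match
v → no match
vi → no match
vii → no match
viii → no match

iv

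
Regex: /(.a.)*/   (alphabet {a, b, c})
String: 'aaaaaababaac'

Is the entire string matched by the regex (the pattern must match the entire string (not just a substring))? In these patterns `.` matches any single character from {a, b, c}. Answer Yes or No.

Yes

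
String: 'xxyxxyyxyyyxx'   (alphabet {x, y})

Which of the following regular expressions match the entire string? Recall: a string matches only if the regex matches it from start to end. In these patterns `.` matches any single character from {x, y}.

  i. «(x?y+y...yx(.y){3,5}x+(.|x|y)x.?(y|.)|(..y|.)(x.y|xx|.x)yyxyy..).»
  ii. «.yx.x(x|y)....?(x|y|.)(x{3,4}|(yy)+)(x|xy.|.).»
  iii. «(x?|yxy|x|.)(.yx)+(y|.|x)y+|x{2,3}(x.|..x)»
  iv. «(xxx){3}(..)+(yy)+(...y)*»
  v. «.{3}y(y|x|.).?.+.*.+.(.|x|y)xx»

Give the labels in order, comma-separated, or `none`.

i

i → match
ii → no match
iii → no match
iv → no match — must start with 'xxx'
v → no match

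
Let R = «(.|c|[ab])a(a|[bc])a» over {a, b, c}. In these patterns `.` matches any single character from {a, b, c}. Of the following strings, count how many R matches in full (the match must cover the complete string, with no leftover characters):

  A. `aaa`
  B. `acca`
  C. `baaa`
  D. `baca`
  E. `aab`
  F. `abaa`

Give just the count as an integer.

2

A → no match
B → no match
C → match
D → match
E → no match — must end with `a`
F → no match
Total matched: 2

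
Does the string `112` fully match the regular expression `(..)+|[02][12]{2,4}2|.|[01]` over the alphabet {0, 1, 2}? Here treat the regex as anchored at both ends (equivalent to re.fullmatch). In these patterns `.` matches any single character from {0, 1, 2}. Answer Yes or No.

No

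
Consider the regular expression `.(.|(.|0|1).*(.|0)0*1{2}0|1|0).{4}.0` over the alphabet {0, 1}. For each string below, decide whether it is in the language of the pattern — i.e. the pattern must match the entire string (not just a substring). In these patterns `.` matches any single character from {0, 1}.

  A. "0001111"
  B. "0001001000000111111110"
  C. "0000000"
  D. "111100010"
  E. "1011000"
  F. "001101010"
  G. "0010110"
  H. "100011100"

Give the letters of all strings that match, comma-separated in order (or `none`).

A → no match — must end with "0"
B → no match
C → no match
D → no match
E → no match
F → no match
G → no match
H → no match

none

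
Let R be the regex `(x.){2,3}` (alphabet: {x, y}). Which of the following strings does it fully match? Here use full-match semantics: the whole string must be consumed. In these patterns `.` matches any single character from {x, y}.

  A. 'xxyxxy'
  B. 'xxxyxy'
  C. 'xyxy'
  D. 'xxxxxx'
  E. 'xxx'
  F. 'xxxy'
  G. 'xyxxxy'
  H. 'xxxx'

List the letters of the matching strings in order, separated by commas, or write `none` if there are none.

B, C, D, F, G, H

A → no match
B → match
C → match
D → match
E → no match
F → match
G → match
H → match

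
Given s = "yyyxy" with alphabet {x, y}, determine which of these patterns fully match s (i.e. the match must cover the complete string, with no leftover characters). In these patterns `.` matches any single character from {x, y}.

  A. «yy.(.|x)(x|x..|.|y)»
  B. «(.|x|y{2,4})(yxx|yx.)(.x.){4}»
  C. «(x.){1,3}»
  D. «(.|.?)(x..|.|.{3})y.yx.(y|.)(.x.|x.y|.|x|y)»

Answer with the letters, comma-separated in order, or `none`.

A → match
B → no match
C → no match — must start with "x"
D → no match

A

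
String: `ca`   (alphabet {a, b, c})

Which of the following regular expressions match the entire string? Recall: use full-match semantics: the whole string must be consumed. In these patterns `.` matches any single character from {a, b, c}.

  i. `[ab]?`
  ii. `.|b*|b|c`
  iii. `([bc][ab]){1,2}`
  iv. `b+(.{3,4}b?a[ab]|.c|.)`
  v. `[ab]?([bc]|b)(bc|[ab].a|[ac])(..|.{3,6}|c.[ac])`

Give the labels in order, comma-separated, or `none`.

iii

i → no match
ii → no match
iii → match
iv → no match — must start with `b`
v → no match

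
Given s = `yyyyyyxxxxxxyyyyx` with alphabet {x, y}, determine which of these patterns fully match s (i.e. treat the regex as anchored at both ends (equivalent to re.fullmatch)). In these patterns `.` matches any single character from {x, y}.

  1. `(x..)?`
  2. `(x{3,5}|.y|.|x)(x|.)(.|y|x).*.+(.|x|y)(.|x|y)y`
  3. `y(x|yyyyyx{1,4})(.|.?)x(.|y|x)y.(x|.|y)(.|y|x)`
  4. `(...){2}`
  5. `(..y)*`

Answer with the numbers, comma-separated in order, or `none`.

3

1 → no match
2 → no match — must end with `y`
3 → match
4 → no match
5 → no match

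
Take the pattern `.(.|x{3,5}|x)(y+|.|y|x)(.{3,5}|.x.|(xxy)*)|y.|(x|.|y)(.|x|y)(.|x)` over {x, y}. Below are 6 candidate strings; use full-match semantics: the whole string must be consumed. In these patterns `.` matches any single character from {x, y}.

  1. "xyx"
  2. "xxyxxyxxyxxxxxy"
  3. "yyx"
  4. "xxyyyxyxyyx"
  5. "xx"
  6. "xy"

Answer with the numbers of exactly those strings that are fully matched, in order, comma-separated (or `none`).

1, 3

1 → match
2 → no match
3 → match
4 → no match
5 → no match
6 → no match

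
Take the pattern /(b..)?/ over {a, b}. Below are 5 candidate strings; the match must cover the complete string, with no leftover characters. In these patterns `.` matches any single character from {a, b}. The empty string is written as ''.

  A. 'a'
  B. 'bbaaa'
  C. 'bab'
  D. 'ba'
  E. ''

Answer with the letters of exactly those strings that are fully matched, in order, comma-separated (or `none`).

C, E

A → no match
B → no match
C → match
D → no match
E → match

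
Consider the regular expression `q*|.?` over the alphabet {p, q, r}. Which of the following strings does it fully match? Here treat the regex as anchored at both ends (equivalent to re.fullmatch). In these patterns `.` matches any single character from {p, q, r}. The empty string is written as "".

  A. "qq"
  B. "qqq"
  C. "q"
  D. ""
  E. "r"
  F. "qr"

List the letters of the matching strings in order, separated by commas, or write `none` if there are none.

A, B, C, D, E

A → match
B → match
C → match
D → match
E → match
F → no match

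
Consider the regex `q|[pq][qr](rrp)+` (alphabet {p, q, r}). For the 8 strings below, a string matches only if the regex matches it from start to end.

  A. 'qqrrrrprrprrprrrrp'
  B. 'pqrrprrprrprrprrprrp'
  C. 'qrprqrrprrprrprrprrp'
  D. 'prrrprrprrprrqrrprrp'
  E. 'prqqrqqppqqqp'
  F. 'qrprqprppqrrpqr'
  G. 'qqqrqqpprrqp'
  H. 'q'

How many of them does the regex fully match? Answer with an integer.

2

A → no match
B → match
C → no match
D → no match
E → no match
F → no match
G. 'qqqrqqpprrqp' → no match
H. 'q' → match
Total matched: 2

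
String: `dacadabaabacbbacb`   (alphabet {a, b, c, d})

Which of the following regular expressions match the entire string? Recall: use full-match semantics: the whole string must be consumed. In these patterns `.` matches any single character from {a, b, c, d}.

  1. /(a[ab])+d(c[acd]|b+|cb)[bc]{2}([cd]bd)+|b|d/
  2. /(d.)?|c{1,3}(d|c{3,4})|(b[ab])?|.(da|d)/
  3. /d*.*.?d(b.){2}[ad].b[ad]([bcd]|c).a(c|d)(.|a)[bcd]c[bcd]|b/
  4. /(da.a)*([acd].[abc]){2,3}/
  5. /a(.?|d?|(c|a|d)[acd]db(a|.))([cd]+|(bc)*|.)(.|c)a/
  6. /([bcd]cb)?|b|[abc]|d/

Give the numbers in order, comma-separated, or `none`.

4

1 → no match
2 → no match
3 → no match
4 → match
5 → no match — must start with `a`
6 → no match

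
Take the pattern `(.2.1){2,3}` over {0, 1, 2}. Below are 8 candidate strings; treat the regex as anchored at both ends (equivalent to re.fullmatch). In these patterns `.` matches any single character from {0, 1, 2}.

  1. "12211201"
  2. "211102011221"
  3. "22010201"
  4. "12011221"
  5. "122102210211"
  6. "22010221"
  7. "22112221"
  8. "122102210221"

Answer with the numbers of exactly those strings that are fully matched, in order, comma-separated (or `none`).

1, 3, 4, 5, 6, 7, 8

1 → match
2 → no match
3 → match
4 → match
5 → match
6 → match
7 → match
8 → match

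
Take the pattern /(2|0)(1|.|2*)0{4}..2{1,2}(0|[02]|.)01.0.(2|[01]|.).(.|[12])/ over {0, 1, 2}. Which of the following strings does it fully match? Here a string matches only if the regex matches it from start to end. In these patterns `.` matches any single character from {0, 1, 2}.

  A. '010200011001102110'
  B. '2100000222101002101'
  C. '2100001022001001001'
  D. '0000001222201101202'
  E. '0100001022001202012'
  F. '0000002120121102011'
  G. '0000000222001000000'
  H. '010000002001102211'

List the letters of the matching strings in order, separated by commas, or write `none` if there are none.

B, C, D, E, G, H

A → no match
B → match
C → match
D → match
E → match
F → no match
G → match
H → match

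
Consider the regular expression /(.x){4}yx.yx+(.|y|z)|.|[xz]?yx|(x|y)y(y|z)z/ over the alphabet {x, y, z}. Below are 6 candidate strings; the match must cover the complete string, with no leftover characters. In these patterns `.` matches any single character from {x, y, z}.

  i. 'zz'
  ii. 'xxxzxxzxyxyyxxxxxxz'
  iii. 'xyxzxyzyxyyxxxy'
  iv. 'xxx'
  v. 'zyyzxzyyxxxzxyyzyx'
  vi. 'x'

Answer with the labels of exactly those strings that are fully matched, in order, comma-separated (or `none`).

vi

i → no match
ii → no match
iii → no match
iv → no match
v → no match
vi → match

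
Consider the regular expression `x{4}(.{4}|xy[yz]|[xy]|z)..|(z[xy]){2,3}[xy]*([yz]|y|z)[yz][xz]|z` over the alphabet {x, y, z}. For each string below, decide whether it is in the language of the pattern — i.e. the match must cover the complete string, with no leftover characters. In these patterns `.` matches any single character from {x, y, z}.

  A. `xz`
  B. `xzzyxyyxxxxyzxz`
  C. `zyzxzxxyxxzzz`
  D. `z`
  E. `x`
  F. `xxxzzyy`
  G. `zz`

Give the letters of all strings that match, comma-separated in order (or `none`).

A → no match
B → no match
C → match
D → match
E → no match
F → no match
G → no match

C, D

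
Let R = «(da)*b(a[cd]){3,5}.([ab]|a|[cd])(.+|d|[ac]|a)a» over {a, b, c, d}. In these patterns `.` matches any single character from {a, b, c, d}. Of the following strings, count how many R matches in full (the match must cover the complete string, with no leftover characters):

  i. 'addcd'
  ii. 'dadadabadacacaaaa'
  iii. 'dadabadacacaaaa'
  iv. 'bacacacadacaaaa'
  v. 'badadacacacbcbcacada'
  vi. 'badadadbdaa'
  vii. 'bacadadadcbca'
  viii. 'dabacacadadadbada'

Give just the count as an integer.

i. 'addcd' → no match — must end with 'a'
ii → match
iii → match
iv → match
v → match
vi. 'badadadbdaa' → match
vii → match
viii → match
Total matched: 7

7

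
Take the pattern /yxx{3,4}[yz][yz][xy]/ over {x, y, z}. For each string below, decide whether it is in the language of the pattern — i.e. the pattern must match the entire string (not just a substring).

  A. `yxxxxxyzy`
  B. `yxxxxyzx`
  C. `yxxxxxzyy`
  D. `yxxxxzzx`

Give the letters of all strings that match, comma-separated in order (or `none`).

A. `yxxxxxyzy` → match
B. `yxxxxyzx` → match
C. `yxxxxxzyy` → match
D. `yxxxxzzx` → match

A, B, C, D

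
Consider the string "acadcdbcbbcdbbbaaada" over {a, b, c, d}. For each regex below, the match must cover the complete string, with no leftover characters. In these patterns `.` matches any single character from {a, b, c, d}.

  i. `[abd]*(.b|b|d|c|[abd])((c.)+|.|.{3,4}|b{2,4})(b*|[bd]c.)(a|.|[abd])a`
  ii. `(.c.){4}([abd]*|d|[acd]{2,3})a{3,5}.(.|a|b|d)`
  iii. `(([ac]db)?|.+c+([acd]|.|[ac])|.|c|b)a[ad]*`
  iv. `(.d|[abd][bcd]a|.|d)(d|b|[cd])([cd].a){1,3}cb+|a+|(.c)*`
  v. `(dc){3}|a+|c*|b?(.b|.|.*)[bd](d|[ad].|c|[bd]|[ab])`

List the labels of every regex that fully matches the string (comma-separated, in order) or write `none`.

ii, v

i → no match
ii → match
iii → no match
iv → no match
v → match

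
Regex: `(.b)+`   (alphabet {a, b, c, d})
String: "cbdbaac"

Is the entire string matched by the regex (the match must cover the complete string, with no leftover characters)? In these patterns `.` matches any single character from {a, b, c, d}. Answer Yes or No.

No

Every match must end with "b", but "cbdbaac" does not.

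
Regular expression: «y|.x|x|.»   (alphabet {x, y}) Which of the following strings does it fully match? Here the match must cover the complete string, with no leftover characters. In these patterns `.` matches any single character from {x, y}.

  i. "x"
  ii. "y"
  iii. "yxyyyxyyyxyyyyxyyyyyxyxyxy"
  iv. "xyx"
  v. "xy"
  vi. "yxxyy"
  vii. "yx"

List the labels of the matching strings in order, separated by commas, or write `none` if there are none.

i, ii, vii

i → match
ii → match
iii → no match
iv → no match
v → no match
vi → no match
vii → match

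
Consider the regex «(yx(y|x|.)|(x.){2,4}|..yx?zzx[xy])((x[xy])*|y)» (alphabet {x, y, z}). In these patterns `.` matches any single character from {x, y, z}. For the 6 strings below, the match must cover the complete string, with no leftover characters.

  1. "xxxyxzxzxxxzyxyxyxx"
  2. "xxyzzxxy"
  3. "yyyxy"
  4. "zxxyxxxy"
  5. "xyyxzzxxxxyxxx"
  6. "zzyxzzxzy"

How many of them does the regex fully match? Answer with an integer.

1 → no match
2 → match
3 → no match
4 → no match
5 → no match
6 → no match
Total matched: 1

1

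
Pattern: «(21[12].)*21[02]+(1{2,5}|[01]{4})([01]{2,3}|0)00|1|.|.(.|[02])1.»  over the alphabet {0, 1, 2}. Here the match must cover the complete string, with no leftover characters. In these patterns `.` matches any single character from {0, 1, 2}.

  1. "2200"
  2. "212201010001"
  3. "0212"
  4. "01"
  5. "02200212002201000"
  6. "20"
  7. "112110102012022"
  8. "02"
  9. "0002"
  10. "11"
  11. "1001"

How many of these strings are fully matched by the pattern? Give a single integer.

1

1. "2200" → no match
2. "212201010001" → no match
3. "0212" → match
4. "01" → no match
5 → no match
6. "20" → no match
7 → no match
8. "02" → no match
9. "0002" → no match
10. "11" → no match
11. "1001" → no match
Total matched: 1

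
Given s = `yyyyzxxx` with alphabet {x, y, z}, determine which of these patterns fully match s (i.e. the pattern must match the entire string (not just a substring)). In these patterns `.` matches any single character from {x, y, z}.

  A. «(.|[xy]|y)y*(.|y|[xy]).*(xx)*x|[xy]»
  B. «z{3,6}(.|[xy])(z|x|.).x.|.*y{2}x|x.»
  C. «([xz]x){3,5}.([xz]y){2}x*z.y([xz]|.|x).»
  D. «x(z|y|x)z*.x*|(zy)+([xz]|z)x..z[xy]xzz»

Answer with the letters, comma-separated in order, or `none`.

A

A → match
B → no match
C → no match
D → no match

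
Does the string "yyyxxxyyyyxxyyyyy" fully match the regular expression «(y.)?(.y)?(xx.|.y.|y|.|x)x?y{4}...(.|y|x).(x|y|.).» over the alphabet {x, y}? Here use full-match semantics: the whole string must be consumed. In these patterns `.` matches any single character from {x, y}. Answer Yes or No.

No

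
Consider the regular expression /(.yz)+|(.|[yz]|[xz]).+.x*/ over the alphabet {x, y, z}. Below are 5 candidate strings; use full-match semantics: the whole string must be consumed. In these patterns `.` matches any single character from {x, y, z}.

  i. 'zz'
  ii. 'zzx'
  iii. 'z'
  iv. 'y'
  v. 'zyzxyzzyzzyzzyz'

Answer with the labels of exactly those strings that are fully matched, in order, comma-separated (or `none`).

ii, v

i. 'zz' → no match
ii. 'zzx' → match
iii. 'z' → no match
iv. 'y' → no match
v → match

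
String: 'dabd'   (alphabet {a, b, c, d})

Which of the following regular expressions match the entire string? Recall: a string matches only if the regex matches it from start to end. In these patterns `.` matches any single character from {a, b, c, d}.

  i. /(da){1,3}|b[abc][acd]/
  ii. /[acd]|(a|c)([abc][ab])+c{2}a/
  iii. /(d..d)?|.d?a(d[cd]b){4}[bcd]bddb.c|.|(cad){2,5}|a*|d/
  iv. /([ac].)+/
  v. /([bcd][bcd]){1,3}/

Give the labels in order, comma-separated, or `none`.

iii

i → no match
ii → no match
iii → match
iv → no match
v → no match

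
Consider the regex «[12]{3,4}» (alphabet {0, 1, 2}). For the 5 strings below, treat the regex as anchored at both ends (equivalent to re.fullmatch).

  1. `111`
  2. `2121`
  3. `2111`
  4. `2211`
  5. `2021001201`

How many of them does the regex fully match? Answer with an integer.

4

1 → match
2 → match
3 → match
4 → match
5 → no match
Total matched: 4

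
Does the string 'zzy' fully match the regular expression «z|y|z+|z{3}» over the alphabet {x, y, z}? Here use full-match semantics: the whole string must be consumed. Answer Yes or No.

No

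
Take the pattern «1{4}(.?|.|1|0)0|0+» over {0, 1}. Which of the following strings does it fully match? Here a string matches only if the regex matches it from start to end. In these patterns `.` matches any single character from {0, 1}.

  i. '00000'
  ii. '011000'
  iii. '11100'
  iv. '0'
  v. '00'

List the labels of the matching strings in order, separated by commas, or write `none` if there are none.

i → match
ii → no match
iii → no match
iv → match
v → match

i, iv, v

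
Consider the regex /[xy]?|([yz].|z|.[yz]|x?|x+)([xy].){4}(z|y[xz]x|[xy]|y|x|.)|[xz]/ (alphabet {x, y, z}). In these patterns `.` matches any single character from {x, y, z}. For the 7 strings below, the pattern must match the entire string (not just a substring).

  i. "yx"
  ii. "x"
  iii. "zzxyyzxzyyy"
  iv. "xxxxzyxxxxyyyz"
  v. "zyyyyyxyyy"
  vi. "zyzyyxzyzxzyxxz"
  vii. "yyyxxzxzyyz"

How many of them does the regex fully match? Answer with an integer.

4

i → no match
ii → match
iii → match
iv → no match
v → match
vi → no match
vii → match
Total matched: 4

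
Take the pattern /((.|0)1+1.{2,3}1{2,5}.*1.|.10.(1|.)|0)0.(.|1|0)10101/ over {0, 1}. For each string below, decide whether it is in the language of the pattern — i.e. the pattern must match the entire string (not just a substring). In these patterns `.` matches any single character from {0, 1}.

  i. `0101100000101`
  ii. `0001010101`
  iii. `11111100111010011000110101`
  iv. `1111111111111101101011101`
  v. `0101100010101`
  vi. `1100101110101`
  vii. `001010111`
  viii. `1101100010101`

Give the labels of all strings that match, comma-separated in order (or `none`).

i → no match — must end with `10101`
ii → no match
iii → match
iv → no match — must end with `10101`
v → match
vi → match
vii → no match — must end with `10101`
viii → match

iii, v, vi, viii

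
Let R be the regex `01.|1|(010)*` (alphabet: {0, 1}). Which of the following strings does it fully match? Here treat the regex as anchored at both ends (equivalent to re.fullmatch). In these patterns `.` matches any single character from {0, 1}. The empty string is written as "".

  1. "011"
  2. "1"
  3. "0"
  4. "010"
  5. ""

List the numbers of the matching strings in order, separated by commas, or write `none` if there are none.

1. "011" → match
2. "1" → match
3. "0" → no match
4. "010" → match
5. "" → match

1, 2, 4, 5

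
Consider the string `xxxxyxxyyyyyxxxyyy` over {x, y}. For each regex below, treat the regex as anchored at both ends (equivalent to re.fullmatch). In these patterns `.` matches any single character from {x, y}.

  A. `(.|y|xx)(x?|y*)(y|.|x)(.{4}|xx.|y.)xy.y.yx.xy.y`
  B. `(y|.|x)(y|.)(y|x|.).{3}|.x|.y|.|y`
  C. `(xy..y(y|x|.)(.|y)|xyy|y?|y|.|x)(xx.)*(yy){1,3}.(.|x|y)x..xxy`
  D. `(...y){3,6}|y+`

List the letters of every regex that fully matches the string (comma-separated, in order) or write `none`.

A → match
B → no match
C → no match — must end with `xxy`
D → no match

A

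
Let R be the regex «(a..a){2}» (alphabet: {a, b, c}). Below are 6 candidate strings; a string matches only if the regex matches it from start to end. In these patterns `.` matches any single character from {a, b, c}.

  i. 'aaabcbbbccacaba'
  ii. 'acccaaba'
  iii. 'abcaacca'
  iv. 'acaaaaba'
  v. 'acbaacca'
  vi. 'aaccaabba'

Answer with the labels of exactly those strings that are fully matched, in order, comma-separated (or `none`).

i → no match
ii. 'acccaaba' → no match
iii. 'abcaacca' → match
iv. 'acaaaaba' → match
v. 'acbaacca' → match
vi. 'aaccaabba' → no match

iii, iv, v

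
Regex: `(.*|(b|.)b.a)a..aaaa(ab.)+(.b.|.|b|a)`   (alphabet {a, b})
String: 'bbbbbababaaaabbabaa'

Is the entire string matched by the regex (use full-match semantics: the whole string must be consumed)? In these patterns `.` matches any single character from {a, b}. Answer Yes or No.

No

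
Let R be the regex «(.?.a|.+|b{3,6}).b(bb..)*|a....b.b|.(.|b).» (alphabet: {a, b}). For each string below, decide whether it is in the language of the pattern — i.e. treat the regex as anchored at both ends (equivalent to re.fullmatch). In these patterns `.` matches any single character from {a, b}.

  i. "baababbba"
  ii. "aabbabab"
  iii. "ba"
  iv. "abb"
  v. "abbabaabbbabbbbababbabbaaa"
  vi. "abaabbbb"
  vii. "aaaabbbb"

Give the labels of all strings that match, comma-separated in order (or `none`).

ii, iv, vi, vii

i. "baababbba" → no match
ii. "aabbabab" → match
iii. "ba" → no match
iv. "abb" → match
v → no match
vi. "abaabbbb" → match
vii. "aaaabbbb" → match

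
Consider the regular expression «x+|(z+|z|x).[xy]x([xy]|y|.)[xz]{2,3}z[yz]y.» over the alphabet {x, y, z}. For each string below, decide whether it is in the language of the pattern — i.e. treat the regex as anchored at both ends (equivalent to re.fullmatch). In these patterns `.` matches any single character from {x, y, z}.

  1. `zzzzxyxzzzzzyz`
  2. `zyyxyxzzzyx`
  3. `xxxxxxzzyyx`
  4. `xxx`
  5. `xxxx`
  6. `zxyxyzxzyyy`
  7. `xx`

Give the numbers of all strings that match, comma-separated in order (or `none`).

1 → match
2 → match
3 → match
4 → match
5 → match
6 → match
7 → match

1, 2, 3, 4, 5, 6, 7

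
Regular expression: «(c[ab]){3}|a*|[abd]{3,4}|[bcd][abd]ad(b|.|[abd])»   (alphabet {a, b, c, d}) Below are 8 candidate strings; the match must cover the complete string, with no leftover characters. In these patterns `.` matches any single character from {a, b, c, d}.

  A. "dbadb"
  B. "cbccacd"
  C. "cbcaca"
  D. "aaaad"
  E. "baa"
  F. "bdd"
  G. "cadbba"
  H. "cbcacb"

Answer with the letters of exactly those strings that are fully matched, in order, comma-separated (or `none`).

A, C, E, F, H

A → match
B → no match
C → match
D → no match
E → match
F → match
G → no match
H → match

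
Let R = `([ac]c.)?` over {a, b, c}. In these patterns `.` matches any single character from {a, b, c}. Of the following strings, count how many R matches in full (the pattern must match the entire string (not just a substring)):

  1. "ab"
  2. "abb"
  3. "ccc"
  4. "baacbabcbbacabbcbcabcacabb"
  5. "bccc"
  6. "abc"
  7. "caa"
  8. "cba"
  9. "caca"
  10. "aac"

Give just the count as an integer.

1

1 → no match
2 → no match
3 → match
4 → no match
5 → no match
6 → no match
7 → no match
8 → no match
9 → no match
10 → no match
Total matched: 1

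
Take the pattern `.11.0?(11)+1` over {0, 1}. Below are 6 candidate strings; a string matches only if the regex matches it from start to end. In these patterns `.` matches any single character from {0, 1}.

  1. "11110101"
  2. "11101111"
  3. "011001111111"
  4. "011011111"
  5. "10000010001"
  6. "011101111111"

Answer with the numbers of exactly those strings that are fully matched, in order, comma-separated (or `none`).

1. "11110101" → no match — must end with "111"
2. "11101111" → no match
3. "011001111111" → match
4. "011011111" → match
5. "10000010001" → no match — must end with "111"
6. "011101111111" → match

3, 4, 6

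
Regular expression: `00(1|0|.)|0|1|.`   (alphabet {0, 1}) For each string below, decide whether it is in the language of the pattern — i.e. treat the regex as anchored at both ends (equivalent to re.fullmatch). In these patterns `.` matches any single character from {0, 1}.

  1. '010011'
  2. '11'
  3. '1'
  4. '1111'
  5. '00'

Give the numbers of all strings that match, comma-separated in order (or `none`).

1 → no match
2 → no match
3 → match
4 → no match
5 → no match

3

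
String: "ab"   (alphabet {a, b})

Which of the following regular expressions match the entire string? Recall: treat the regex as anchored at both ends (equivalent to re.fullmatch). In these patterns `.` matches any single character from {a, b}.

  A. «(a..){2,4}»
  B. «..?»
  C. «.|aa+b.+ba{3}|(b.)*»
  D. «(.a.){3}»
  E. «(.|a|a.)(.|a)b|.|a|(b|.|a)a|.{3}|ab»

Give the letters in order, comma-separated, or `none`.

A → no match
B → match
C → no match
D → no match
E → match

B, E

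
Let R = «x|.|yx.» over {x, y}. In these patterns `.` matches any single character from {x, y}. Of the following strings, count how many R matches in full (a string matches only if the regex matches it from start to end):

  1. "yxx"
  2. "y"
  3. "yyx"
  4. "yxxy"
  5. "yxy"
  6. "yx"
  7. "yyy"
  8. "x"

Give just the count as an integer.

1 → match
2 → match
3 → no match
4 → no match
5 → match
6 → no match
7 → no match
8 → match
Total matched: 4

4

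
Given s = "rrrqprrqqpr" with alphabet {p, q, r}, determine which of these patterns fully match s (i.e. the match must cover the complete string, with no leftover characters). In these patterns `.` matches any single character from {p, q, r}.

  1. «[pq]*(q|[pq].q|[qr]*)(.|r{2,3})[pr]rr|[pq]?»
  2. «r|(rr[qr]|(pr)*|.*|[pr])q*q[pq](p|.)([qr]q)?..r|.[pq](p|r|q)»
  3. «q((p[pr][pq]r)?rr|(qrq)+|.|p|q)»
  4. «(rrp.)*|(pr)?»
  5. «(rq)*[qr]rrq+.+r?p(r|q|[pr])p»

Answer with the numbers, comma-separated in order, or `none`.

1 → no match
2 → match
3 → no match — must start with "q"
4 → no match
5 → no match — must end with "p"

2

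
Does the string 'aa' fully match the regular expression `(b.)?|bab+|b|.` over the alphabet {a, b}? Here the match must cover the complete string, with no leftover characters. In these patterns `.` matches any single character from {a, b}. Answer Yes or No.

No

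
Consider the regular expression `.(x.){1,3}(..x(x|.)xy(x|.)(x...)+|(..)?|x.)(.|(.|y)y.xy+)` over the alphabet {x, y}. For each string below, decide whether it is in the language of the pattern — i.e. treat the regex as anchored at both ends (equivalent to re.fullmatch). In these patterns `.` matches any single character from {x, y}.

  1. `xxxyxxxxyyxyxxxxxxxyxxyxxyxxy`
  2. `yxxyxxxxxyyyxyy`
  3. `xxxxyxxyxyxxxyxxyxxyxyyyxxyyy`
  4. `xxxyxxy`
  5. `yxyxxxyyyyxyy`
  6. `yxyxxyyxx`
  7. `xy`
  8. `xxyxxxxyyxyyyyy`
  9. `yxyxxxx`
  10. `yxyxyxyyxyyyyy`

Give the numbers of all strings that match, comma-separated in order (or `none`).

5, 10

1 → no match
2 → no match
3 → no match
4 → no match
5 → match
6 → no match
7 → no match
8 → no match
9 → no match
10 → match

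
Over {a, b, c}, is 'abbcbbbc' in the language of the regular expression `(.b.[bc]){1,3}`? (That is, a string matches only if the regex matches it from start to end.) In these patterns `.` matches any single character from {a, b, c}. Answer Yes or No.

Yes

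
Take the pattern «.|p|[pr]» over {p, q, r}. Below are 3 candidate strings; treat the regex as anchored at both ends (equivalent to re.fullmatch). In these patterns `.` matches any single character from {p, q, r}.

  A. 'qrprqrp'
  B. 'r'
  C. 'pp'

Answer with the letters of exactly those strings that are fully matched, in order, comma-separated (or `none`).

B

A → no match
B → match
C → no match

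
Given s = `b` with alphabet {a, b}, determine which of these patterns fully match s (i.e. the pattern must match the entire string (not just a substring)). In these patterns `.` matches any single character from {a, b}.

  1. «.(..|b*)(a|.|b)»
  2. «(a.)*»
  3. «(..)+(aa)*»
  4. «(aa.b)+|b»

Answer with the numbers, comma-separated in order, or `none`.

4

1 → no match
2 → no match
3 → no match
4 → match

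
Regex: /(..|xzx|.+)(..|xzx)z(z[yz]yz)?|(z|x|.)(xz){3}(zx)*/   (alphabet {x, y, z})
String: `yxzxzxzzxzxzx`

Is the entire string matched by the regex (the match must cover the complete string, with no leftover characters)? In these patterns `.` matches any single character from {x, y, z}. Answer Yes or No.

Yes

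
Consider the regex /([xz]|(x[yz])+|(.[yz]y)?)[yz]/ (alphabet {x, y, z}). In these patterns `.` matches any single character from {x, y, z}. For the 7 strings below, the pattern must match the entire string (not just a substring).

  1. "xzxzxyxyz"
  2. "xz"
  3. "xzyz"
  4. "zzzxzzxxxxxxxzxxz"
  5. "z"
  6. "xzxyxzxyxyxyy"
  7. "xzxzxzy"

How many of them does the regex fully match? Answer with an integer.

6

1. "xzxzxyxyz" → match
2. "xz" → match
3. "xzyz" → match
4 → no match
5. "z" → match
6 → match
7. "xzxzxzy" → match
Total matched: 6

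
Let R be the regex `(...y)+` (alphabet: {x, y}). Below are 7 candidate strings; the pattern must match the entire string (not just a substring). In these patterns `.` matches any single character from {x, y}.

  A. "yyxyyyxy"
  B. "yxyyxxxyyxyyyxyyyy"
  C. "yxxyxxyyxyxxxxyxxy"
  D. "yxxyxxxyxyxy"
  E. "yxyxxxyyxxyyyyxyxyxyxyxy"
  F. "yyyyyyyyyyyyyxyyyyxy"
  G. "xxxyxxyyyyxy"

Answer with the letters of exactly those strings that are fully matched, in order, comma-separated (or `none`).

A, D, F, G

A → match
B → no match
C → no match
D → match
E → no match
F → match
G → match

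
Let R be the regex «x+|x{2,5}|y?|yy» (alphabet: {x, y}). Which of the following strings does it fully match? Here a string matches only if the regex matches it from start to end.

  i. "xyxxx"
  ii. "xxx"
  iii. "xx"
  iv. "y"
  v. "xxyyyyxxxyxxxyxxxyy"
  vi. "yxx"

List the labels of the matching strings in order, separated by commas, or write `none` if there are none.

ii, iii, iv

i → no match
ii → match
iii → match
iv → match
v → no match
vi → no match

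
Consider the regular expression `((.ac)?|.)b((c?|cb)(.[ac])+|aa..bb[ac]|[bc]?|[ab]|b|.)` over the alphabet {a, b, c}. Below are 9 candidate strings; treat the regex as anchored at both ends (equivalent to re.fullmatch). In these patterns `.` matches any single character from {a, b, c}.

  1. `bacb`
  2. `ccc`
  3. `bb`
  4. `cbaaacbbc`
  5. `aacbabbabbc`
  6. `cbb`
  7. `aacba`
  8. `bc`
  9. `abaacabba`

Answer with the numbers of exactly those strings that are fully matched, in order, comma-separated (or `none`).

1, 3, 4, 6, 7, 8, 9

1 → match
2 → no match
3 → match
4 → match
5 → no match
6 → match
7 → match
8 → match
9 → match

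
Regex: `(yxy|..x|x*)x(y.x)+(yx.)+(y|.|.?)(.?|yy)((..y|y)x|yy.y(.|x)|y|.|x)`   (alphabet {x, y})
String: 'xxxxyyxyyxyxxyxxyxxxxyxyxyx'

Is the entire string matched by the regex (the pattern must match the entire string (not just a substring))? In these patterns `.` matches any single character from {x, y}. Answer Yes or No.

No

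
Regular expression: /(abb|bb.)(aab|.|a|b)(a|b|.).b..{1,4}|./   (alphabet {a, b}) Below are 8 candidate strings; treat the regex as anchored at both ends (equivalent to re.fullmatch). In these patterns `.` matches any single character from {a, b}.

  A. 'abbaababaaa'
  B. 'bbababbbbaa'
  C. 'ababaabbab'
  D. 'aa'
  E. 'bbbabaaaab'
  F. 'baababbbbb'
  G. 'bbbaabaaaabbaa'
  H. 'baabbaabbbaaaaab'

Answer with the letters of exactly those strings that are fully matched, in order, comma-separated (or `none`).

A → no match
B → match
C → no match
D → no match
E → no match
F → no match
G → no match
H → no match

B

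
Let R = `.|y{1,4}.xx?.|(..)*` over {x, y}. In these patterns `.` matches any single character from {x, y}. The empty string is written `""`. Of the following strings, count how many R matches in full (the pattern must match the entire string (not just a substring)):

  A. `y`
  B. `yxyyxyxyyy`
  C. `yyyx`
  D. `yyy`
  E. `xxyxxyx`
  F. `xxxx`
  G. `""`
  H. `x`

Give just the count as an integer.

6

A → match
B → match
C → match
D → no match
E → no match
F → match
G → match
H → match
Total matched: 6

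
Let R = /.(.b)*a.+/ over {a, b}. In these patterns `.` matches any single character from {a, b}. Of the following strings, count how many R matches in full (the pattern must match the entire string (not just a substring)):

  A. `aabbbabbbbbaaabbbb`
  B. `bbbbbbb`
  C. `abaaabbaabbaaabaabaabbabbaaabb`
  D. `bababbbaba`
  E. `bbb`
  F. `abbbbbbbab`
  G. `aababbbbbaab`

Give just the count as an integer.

3

A → match
B → no match
C → no match
D → match
E → no match
F → no match
G → match
Total matched: 3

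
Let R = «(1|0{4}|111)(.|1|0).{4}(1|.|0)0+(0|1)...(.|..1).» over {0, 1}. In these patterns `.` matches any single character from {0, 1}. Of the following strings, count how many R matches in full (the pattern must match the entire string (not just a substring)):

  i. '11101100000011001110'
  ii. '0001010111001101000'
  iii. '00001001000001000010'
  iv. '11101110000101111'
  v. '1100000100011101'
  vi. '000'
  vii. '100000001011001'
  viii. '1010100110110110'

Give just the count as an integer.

i → match
ii → no match
iii → match
iv → match
v → no match
vi → no match
vii → no match
viii → no match
Total matched: 3

3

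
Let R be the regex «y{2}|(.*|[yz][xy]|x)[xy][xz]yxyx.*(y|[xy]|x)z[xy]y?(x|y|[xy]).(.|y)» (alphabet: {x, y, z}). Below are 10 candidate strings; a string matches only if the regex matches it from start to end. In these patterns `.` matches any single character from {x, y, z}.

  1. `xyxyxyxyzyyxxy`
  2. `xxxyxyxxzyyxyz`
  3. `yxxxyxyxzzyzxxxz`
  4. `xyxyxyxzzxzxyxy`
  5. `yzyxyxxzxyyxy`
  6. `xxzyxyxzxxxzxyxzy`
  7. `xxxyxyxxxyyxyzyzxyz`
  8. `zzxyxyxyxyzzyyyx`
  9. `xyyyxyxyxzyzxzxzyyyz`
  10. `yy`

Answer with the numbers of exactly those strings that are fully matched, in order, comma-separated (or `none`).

1 → match
2 → match
3 → match
4 → match
5 → match
6 → match
7 → no match
8 → no match
9 → match
10 → match

1, 2, 3, 4, 5, 6, 9, 10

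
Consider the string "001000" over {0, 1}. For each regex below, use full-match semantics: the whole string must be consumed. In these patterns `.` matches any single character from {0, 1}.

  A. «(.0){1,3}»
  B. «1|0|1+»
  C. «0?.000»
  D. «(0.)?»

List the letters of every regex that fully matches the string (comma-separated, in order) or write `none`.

A → match
B → no match
C → no match
D → no match

A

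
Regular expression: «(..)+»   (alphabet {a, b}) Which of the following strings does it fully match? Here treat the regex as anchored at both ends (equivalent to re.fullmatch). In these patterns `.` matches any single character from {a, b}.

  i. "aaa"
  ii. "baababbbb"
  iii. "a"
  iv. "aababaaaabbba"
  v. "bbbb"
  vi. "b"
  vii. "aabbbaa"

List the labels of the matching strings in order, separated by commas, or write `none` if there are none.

v

i → no match
ii → no match
iii → no match
iv → no match
v → match
vi → no match
vii → no match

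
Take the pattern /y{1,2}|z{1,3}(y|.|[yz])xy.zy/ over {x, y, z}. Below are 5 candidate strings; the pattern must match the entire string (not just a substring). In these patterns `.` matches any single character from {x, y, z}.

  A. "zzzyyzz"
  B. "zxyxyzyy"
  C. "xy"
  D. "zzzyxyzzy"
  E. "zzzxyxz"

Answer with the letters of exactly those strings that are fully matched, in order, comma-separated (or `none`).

D

A → no match
B → no match
C → no match
D → match
E → no match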